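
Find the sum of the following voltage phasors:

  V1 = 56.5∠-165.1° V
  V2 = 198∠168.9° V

Step 1 — Convert each phasor to rectangular form:
  V1 = 56.5·(cos(-165.1°) + j·sin(-165.1°)) = -54.6 - j14.53 V
  V2 = 198·(cos(168.9°) + j·sin(168.9°)) = -194.3 + j38.12 V
Step 2 — Sum components: V_total = -248.9 + j23.59 V.
Step 3 — Convert to polar: |V_total| = 250 V, ∠V_total = 174.6°.

V_total = 250∠174.6° V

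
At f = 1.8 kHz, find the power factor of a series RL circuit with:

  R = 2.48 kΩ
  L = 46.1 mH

Step 1 — Angular frequency: ω = 2π·f = 2π·1800 = 1.131e+04 rad/s.
Step 2 — Component impedances:
  R: Z = R = 2480 Ω
  L: Z = jωL = j·1.131e+04·0.0461 = 0 + j521.4 Ω
Step 3 — Series combination: Z_total = R + L = 2480 + j521.4 Ω = 2534∠11.9° Ω.
Step 4 — Power factor: PF = cos(φ) = Re(Z)/|Z| = 2480/2534.2 = 0.9786.
Step 5 — Type: Im(Z) = 521.4 ⇒ lagging (phase φ = 11.9°).

PF = 0.9786 (lagging, φ = 11.9°)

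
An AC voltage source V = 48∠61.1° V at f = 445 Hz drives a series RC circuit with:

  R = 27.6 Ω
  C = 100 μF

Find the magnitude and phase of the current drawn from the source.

Step 1 — Angular frequency: ω = 2π·f = 2π·445 = 2796 rad/s.
Step 2 — Component impedances:
  R: Z = R = 27.6 Ω
  C: Z = 1/(jωC) = -j/(ω·C) = 0 - j3.577 Ω
Step 3 — Series combination: Z_total = R + C = 27.6 - j3.577 Ω = 27.83∠-7.4° Ω.
Step 4 — Source phasor: V = 48∠61.1° V = 23.2 + j42.02 V.
Step 5 — Ohm's law: I = V / Z_total = (23.2 + j42.02) / (27.6 - j3.577) = 0.6326 + j1.605 A.
Step 6 — Convert to polar: |I| = 1.725 A, ∠I = 68.5°.

I = 1.725∠68.5° A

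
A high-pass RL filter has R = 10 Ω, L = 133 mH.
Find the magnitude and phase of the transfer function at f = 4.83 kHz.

Step 1 — Angular frequency: ω = 2π·4830 = 3.035e+04 rad/s.
Step 2 — Transfer function: H(jω) = jωL/(R + jωL).
Step 3 — Numerator jωL = j·4036; denominator R + jωL = 10 + j4036.
Step 4 — H = 1 + j0.002478.
Step 5 — Magnitude: |H| = 1 (-0.0 dB); phase: φ = 0.1°.

|H| = 1 (-0.0 dB), φ = 0.1°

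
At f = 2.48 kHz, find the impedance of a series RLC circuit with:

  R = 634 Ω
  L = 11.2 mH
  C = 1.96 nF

Step 1 — Angular frequency: ω = 2π·f = 2π·2480 = 1.558e+04 rad/s.
Step 2 — Component impedances:
  R: Z = R = 634 Ω
  L: Z = jωL = j·1.558e+04·0.0112 = 0 + j174.5 Ω
  C: Z = 1/(jωC) = -j/(ω·C) = 0 - j3.274e+04 Ω
Step 3 — Series combination: Z_total = R + L + C = 634 - j3.257e+04 Ω = 3.257e+04∠-88.9° Ω.

Z = 634 - j3.257e+04 Ω = 3.257e+04∠-88.9° Ω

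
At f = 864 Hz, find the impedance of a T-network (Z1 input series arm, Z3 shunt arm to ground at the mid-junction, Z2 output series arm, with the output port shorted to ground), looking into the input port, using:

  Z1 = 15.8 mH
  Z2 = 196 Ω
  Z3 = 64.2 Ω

Step 1 — Angular frequency: ω = 2π·f = 2π·864 = 5429 rad/s.
Step 2 — Component impedances:
  Z1: Z = jωL = j·5429·0.0158 = 0 + j85.77 Ω
  Z2: Z = R = 196 Ω
  Z3: Z = R = 64.2 Ω
Step 3 — With the output port shorted to ground, the output series arm Z2 runs from the junction to ground; the shunt arm Z3 also runs from the junction to ground. They appear in parallel: Z3 || Z2 = 48.36 Ω.
Step 4 — Series with input arm Z1: Z_in = Z1 + (Z3 || Z2) = 48.36 + j85.77 Ω = 98.47∠60.6° Ω.

Z = 48.36 + j85.77 Ω = 98.47∠60.6° Ω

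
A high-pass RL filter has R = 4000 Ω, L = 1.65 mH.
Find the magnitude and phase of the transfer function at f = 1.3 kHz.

Step 1 — Angular frequency: ω = 2π·1300 = 8168 rad/s.
Step 2 — Transfer function: H(jω) = jωL/(R + jωL).
Step 3 — Numerator jωL = j·13.48; denominator R + jωL = 4000 + j13.48.
Step 4 — H = 1.135e-05 + j0.003369.
Step 5 — Magnitude: |H| = 0.003369 (-49.4 dB); phase: φ = 89.8°.

|H| = 0.003369 (-49.4 dB), φ = 89.8°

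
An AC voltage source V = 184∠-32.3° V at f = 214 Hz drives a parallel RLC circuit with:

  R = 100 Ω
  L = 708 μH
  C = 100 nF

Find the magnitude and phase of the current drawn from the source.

Step 1 — Angular frequency: ω = 2π·f = 2π·214 = 1345 rad/s.
Step 2 — Component impedances:
  R: Z = R = 100 Ω
  L: Z = jωL = j·1345·0.000708 = 0 + j0.952 Ω
  C: Z = 1/(jωC) = -j/(ω·C) = 0 - j7437 Ω
Step 3 — Parallel combination: 1/Z_total = 1/R + 1/L + 1/C; Z_total = 0.009064 + j0.952 Ω = 0.9521∠89.5° Ω.
Step 4 — Source phasor: V = 184∠-32.3° V = 155.5 - j98.32 V.
Step 5 — Ohm's law: I = V / Z_total = (155.5 - j98.32) / (0.009064 + j0.952) = -101.7 - j164.3 A.
Step 6 — Convert to polar: |I| = 193.3 A, ∠I = -121.8°.

I = 193.3∠-121.8° A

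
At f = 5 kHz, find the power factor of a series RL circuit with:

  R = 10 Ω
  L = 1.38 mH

Step 1 — Angular frequency: ω = 2π·f = 2π·5000 = 3.142e+04 rad/s.
Step 2 — Component impedances:
  R: Z = R = 10 Ω
  L: Z = jωL = j·3.142e+04·0.00138 = 0 + j43.35 Ω
Step 3 — Series combination: Z_total = R + L = 10 + j43.35 Ω = 44.49∠77.0° Ω.
Step 4 — Power factor: PF = cos(φ) = Re(Z)/|Z| = 10/44.49 = 0.2248.
Step 5 — Type: Im(Z) = 43.35 ⇒ lagging (phase φ = 77.0°).

PF = 0.2248 (lagging, φ = 77.0°)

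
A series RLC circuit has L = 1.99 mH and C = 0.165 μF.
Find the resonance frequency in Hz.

Step 1 — Resonance condition Im(Z)=0 gives ω₀ = 1/√(LC).
Step 2 — ω₀ = 1/√(0.00199·1.65e-07) = 5.519e+04 rad/s.
Step 3 — f₀ = ω₀/(2π) = 8783 Hz.

f₀ = 8783 Hz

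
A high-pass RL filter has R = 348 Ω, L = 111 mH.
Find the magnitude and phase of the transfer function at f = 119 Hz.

Step 1 — Angular frequency: ω = 2π·119 = 747.7 rad/s.
Step 2 — Transfer function: H(jω) = jωL/(R + jωL).
Step 3 — Numerator jωL = j·82.99; denominator R + jωL = 348 + j82.99.
Step 4 — H = 0.05382 + j0.2257.
Step 5 — Magnitude: |H| = 0.232 (-12.7 dB); phase: φ = 76.6°.

|H| = 0.232 (-12.7 dB), φ = 76.6°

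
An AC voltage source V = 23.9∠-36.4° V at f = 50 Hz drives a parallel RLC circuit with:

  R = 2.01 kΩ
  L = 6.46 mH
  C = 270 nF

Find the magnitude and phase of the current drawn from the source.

Step 1 — Angular frequency: ω = 2π·f = 2π·50 = 314.2 rad/s.
Step 2 — Component impedances:
  R: Z = R = 2010 Ω
  L: Z = jωL = j·314.2·0.00646 = 0 + j2.029 Ω
  C: Z = 1/(jωC) = -j/(ω·C) = 0 - j1.179e+04 Ω
Step 3 — Parallel combination: 1/Z_total = 1/R + 1/L + 1/C; Z_total = 0.00205 + j2.03 Ω = 2.03∠89.9° Ω.
Step 4 — Source phasor: V = 23.9∠-36.4° V = 19.24 - j14.18 V.
Step 5 — Ohm's law: I = V / Z_total = (19.24 - j14.18) / (0.00205 + j2.03) = -6.978 - j9.484 A.
Step 6 — Convert to polar: |I| = 11.77 A, ∠I = -126.3°.

I = 11.77∠-126.3° A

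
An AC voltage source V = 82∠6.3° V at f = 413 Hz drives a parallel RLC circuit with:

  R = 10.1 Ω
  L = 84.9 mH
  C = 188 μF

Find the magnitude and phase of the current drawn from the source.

Step 1 — Angular frequency: ω = 2π·f = 2π·413 = 2595 rad/s.
Step 2 — Component impedances:
  R: Z = R = 10.1 Ω
  L: Z = jωL = j·2595·0.0849 = 0 + j220.3 Ω
  C: Z = 1/(jωC) = -j/(ω·C) = 0 - j2.05 Ω
Step 3 — Parallel combination: 1/Z_total = 1/R + 1/L + 1/C; Z_total = 0.4068 - j1.986 Ω = 2.027∠-78.4° Ω.
Step 4 — Source phasor: V = 82∠6.3° V = 81.5 + j8.998 V.
Step 5 — Ohm's law: I = V / Z_total = (81.5 + j8.998) / (0.4068 - j1.986) = 3.721 + j40.28 A.
Step 6 — Convert to polar: |I| = 40.45 A, ∠I = 84.7°.

I = 40.45∠84.7° A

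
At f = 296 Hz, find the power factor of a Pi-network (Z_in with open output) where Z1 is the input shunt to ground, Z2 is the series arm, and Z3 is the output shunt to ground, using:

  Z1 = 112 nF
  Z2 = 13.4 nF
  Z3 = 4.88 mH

Step 1 — Angular frequency: ω = 2π·f = 2π·296 = 1860 rad/s.
Step 2 — Component impedances:
  Z1: Z = 1/(jωC) = -j/(ω·C) = 0 - j4801 Ω
  Z2: Z = 1/(jωC) = -j/(ω·C) = 0 - j4.013e+04 Ω
  Z3: Z = jωL = j·1860·0.00488 = 0 + j9.076 Ω
Step 3 — With open output, the series arm Z2 and the output shunt Z3 appear in series to ground: Z2 + Z3 = 0 - j4.012e+04 Ω.
Step 4 — Parallel with input shunt Z1: Z_in = Z1 || (Z2 + Z3) = 0 - j4288 Ω = 4288∠-90.0° Ω.
Step 5 — Power factor: PF = cos(φ) = Re(Z)/|Z| = 0/4288 = 0.
Step 6 — Type: Im(Z) = -4288 ⇒ leading (phase φ = -90.0°).

PF = 0 (leading, φ = -90.0°)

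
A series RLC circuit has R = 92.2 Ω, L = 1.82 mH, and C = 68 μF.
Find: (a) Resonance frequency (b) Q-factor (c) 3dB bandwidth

Step 1 — Resonance condition Im(Z)=0 gives ω₀ = 1/√(LC).
Step 2 — ω₀ = 1/√(0.00182·6.8e-05) = 2843 rad/s.
Step 3 — f₀ = ω₀/(2π) = 452.4 Hz.
Step 4 — Series Q: Q = ω₀L/R = 2843·0.00182/92.2 = 0.05611.
Step 5 — 3dB bandwidth: Δω = ω₀/Q = 5.066e+04 rad/s; BW = Δω/(2π) = 8063 Hz.

(a) f₀ = 452.4 Hz  (b) Q = 0.05611  (c) BW = 8063 Hz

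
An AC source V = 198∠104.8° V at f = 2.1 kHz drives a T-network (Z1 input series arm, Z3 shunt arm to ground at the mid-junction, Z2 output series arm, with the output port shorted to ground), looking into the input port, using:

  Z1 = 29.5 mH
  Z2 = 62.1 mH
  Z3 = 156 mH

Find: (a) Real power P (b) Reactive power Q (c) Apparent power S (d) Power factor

Step 1 — Angular frequency: ω = 2π·f = 2π·2100 = 1.319e+04 rad/s.
Step 2 — Component impedances:
  Z1: Z = jωL = j·1.319e+04·0.0295 = 0 + j389.2 Ω
  Z2: Z = jωL = j·1.319e+04·0.0621 = 0 + j819.4 Ω
  Z3: Z = jωL = j·1.319e+04·0.156 = 0 + j2058 Ω
Step 3 — With the output port shorted to ground, the output series arm Z2 runs from the junction to ground; the shunt arm Z3 also runs from the junction to ground. They appear in parallel: Z3 || Z2 = 0 + j586.1 Ω.
Step 4 — Series with input arm Z1: Z_in = Z1 + (Z3 || Z2) = 0 + j975.3 Ω = 975.3∠90.0° Ω.
Step 5 — Source phasor: V = 198∠104.8° V = -50.58 + j191.4 V.
Step 6 — Current: I = V / Z = 0.1963 + j0.05186 A = 0.203∠14.8° A.
Step 7 — Complex power: S = V·I* = 0 + j40.2 VA.
Step 8 — Real power: P = Re(S) = 0 W.
Step 9 — Reactive power: Q = Im(S) = 40.2 VAR.
Step 10 — Apparent power: |S| = 40.2 VA.
Step 11 — Power factor: PF = P/|S| = 0 (lagging).

(a) P = 0 W  (b) Q = 40.2 VAR  (c) S = 40.2 VA  (d) PF = 0 (lagging)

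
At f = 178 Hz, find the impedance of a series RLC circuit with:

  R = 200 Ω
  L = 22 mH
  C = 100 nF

Step 1 — Angular frequency: ω = 2π·f = 2π·178 = 1118 rad/s.
Step 2 — Component impedances:
  R: Z = R = 200 Ω
  L: Z = jωL = j·1118·0.022 = 0 + j24.6 Ω
  C: Z = 1/(jωC) = -j/(ω·C) = 0 - j8941 Ω
Step 3 — Series combination: Z_total = R + L + C = 200 - j8917 Ω = 8919∠-88.7° Ω.

Z = 200 - j8917 Ω = 8919∠-88.7° Ω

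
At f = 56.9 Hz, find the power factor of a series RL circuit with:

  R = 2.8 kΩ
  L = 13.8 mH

Step 1 — Angular frequency: ω = 2π·f = 2π·56.9 = 357.5 rad/s.
Step 2 — Component impedances:
  R: Z = R = 2800 Ω
  L: Z = jωL = j·357.5·0.0138 = 0 + j4.934 Ω
Step 3 — Series combination: Z_total = R + L = 2800 + j4.934 Ω = 2800∠0.1° Ω.
Step 4 — Power factor: PF = cos(φ) = Re(Z)/|Z| = 2800/2800 = 1.
Step 5 — Type: Im(Z) = 4.934 ⇒ lagging (phase φ = 0.1°).

PF = 1 (lagging, φ = 0.1°)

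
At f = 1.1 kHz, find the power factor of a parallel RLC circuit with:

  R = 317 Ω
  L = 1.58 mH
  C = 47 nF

Step 1 — Angular frequency: ω = 2π·f = 2π·1100 = 6912 rad/s.
Step 2 — Component impedances:
  R: Z = R = 317 Ω
  L: Z = jωL = j·6912·0.00158 = 0 + j10.92 Ω
  C: Z = 1/(jωC) = -j/(ω·C) = 0 - j3078 Ω
Step 3 — Parallel combination: 1/Z_total = 1/R + 1/L + 1/C; Z_total = 0.3784 + j10.95 Ω = 10.95∠88.0° Ω.
Step 4 — Power factor: PF = cos(φ) = Re(Z)/|Z| = 0.37841/10.953 = 0.03455.
Step 5 — Type: Im(Z) = 10.95 ⇒ lagging (phase φ = 88.0°).

PF = 0.03455 (lagging, φ = 88.0°)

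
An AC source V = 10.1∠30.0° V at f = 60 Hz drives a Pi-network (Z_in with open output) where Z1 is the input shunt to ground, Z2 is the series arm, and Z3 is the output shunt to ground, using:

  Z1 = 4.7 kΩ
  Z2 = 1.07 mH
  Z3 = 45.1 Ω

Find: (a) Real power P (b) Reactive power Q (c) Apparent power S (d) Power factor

Step 1 — Angular frequency: ω = 2π·f = 2π·60 = 377 rad/s.
Step 2 — Component impedances:
  Z1: Z = R = 4700 Ω
  Z2: Z = jωL = j·377·0.00107 = 0 + j0.4034 Ω
  Z3: Z = R = 45.1 Ω
Step 3 — With open output, the series arm Z2 and the output shunt Z3 appear in series to ground: Z2 + Z3 = 45.1 + j0.4034 Ω.
Step 4 — Parallel with input shunt Z1: Z_in = Z1 || (Z2 + Z3) = 44.67 + j0.3957 Ω = 44.67∠0.5° Ω.
Step 5 — Source phasor: V = 10.1∠30.0° V = 8.747 + j5.05 V.
Step 6 — Current: I = V / Z = 0.1968 + j0.1113 A = 0.2261∠29.5° A.
Step 7 — Complex power: S = V·I* = 2.283 + j0.02023 VA.
Step 8 — Real power: P = Re(S) = 2.283 W.
Step 9 — Reactive power: Q = Im(S) = 0.02023 VAR.
Step 10 — Apparent power: |S| = 2.283 VA.
Step 11 — Power factor: PF = P/|S| = 1 (lagging).

(a) P = 2.283 W  (b) Q = 0.02023 VAR  (c) S = 2.283 VA  (d) PF = 1 (lagging)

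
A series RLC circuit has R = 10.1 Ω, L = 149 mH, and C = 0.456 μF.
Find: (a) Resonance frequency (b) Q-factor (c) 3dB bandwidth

Step 1 — Resonance condition Im(Z)=0 gives ω₀ = 1/√(LC).
Step 2 — ω₀ = 1/√(0.149·4.56e-07) = 3836 rad/s.
Step 3 — f₀ = ω₀/(2π) = 610.6 Hz.
Step 4 — Series Q: Q = ω₀L/R = 3836·0.149/10.1 = 56.6.
Step 5 — 3dB bandwidth: Δω = ω₀/Q = 67.79 rad/s; BW = Δω/(2π) = 10.79 Hz.

(a) f₀ = 610.6 Hz  (b) Q = 56.6  (c) BW = 10.79 Hz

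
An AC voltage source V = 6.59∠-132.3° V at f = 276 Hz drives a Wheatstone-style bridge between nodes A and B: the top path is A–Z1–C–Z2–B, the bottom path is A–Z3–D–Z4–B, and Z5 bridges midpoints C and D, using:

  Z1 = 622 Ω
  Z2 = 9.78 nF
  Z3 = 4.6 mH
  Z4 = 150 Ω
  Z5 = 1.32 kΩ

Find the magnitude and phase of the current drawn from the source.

Step 1 — Angular frequency: ω = 2π·f = 2π·276 = 1734 rad/s.
Step 2 — Component impedances:
  Z1: Z = R = 622 Ω
  Z2: Z = 1/(jωC) = -j/(ω·C) = 0 - j5.896e+04 Ω
  Z3: Z = jωL = j·1734·0.0046 = 0 + j7.977 Ω
  Z4: Z = R = 150 Ω
  Z5: Z = R = 1320 Ω
Step 3 — Bridge requires nodal analysis (the Z5 bridge couples midpoints C and D, so the two paths cannot be reduced to a simple series/parallel combination). Setting node B to ground and injecting 1 A at node A, the 3-node admittance system at A, C, D solves to V_A = Z_AB = 150.1 + j7.596 Ω = 150.2∠2.9° Ω.
Step 4 — Source phasor: V = 6.59∠-132.3° V = -4.435 - j4.874 V.
Step 5 — Ohm's law: I = V / Z_total = (-4.435 - j4.874) / (150.1 + j7.596) = -0.03112 - j0.03091 A.
Step 6 — Convert to polar: |I| = 0.04386 A, ∠I = -135.2°.

I = 0.04386∠-135.2° A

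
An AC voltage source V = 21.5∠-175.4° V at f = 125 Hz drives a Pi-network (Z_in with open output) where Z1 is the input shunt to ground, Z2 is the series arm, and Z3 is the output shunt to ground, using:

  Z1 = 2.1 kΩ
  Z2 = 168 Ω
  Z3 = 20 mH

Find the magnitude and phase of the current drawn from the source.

Step 1 — Angular frequency: ω = 2π·f = 2π·125 = 785.4 rad/s.
Step 2 — Component impedances:
  Z1: Z = R = 2100 Ω
  Z2: Z = R = 168 Ω
  Z3: Z = jωL = j·785.4·0.02 = 0 + j15.71 Ω
Step 3 — With open output, the series arm Z2 and the output shunt Z3 appear in series to ground: Z2 + Z3 = 168 + j15.71 Ω.
Step 4 — Parallel with input shunt Z1: Z_in = Z1 || (Z2 + Z3) = 155.6 + j13.47 Ω = 156.2∠4.9° Ω.
Step 5 — Source phasor: V = 21.5∠-175.4° V = -21.43 - j1.724 V.
Step 6 — Ohm's law: I = V / Z_total = (-21.43 - j1.724) / (155.6 + j13.47) = -0.1376 + j0.0008281 A.
Step 7 — Convert to polar: |I| = 0.1376 A, ∠I = 179.7°.

I = 0.1376∠179.7° A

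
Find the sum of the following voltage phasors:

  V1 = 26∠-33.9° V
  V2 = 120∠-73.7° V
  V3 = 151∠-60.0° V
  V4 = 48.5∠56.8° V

Step 1 — Convert each phasor to rectangular form:
  V1 = 26·(cos(-33.9°) + j·sin(-33.9°)) = 21.58 - j14.5 V
  V2 = 120·(cos(-73.7°) + j·sin(-73.7°)) = 33.68 - j115.2 V
  V3 = 151·(cos(-60.0°) + j·sin(-60.0°)) = 75.5 - j130.8 V
  V4 = 48.5·(cos(56.8°) + j·sin(56.8°)) = 26.56 + j40.58 V
Step 2 — Sum components: V_total = 157.3 - j219.9 V.
Step 3 — Convert to polar: |V_total| = 270.4 V, ∠V_total = -54.4°.

V_total = 270.4∠-54.4° V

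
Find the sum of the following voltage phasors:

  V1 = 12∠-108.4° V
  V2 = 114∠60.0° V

Step 1 — Convert each phasor to rectangular form:
  V1 = 12·(cos(-108.4°) + j·sin(-108.4°)) = -3.788 - j11.39 V
  V2 = 114·(cos(60.0°) + j·sin(60.0°)) = 57 + j98.73 V
Step 2 — Sum components: V_total = 53.21 + j87.34 V.
Step 3 — Convert to polar: |V_total| = 102.3 V, ∠V_total = 58.6°.

V_total = 102.3∠58.6° V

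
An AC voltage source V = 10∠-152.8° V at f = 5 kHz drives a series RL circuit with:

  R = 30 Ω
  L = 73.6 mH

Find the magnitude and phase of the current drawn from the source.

Step 1 — Angular frequency: ω = 2π·f = 2π·5000 = 3.142e+04 rad/s.
Step 2 — Component impedances:
  R: Z = R = 30 Ω
  L: Z = jωL = j·3.142e+04·0.0736 = 0 + j2312 Ω
Step 3 — Series combination: Z_total = R + L = 30 + j2312 Ω = 2312∠89.3° Ω.
Step 4 — Source phasor: V = 10∠-152.8° V = -8.894 - j4.571 V.
Step 5 — Ohm's law: I = V / Z_total = (-8.894 - j4.571) / (30 + j2312) = -0.002026 + j0.00382 A.
Step 6 — Convert to polar: |I| = 0.004324 A, ∠I = 117.9°.

I = 0.004324∠117.9° A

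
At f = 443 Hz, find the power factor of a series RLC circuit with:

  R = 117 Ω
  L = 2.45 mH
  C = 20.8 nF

Step 1 — Angular frequency: ω = 2π·f = 2π·443 = 2783 rad/s.
Step 2 — Component impedances:
  R: Z = R = 117 Ω
  L: Z = jωL = j·2783·0.00245 = 0 + j6.819 Ω
  C: Z = 1/(jωC) = -j/(ω·C) = 0 - j1.727e+04 Ω
Step 3 — Series combination: Z_total = R + L + C = 117 - j1.727e+04 Ω = 1.727e+04∠-89.6° Ω.
Step 4 — Power factor: PF = cos(φ) = Re(Z)/|Z| = 117/17266 = 0.006776.
Step 5 — Type: Im(Z) = -1.727e+04 ⇒ leading (phase φ = -89.6°).

PF = 0.006776 (leading, φ = -89.6°)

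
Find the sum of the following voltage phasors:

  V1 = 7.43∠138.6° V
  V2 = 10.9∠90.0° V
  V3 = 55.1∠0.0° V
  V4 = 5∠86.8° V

Step 1 — Convert each phasor to rectangular form:
  V1 = 7.43·(cos(138.6°) + j·sin(138.6°)) = -5.573 + j4.914 V
  V2 = 10.9·(cos(90.0°) + j·sin(90.0°)) = 0 + j10.9 V
  V3 = 55.1·(cos(0.0°) + j·sin(0.0°)) = 55.1 V
  V4 = 5·(cos(86.8°) + j·sin(86.8°)) = 0.2791 + j4.992 V
Step 2 — Sum components: V_total = 49.81 + j20.81 V.
Step 3 — Convert to polar: |V_total| = 53.98 V, ∠V_total = 22.7°.

V_total = 53.98∠22.7° V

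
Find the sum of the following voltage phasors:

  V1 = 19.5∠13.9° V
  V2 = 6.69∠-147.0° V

Step 1 — Convert each phasor to rectangular form:
  V1 = 19.5·(cos(13.9°) + j·sin(13.9°)) = 18.93 + j4.684 V
  V2 = 6.69·(cos(-147.0°) + j·sin(-147.0°)) = -5.611 - j3.644 V
Step 2 — Sum components: V_total = 13.32 + j1.041 V.
Step 3 — Convert to polar: |V_total| = 13.36 V, ∠V_total = 4.5°.

V_total = 13.36∠4.5° V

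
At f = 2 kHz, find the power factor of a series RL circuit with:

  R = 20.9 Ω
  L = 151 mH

Step 1 — Angular frequency: ω = 2π·f = 2π·2000 = 1.257e+04 rad/s.
Step 2 — Component impedances:
  R: Z = R = 20.9 Ω
  L: Z = jωL = j·1.257e+04·0.151 = 0 + j1898 Ω
Step 3 — Series combination: Z_total = R + L = 20.9 + j1898 Ω = 1898∠89.4° Ω.
Step 4 — Power factor: PF = cos(φ) = Re(Z)/|Z| = 20.9/1898 = 0.01101.
Step 5 — Type: Im(Z) = 1898 ⇒ lagging (phase φ = 89.4°).

PF = 0.01101 (lagging, φ = 89.4°)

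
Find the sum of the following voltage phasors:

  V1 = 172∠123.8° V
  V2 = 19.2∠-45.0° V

Step 1 — Convert each phasor to rectangular form:
  V1 = 172·(cos(123.8°) + j·sin(123.8°)) = -95.68 + j142.9 V
  V2 = 19.2·(cos(-45.0°) + j·sin(-45.0°)) = 13.58 - j13.58 V
Step 2 — Sum components: V_total = -82.11 + j129.4 V.
Step 3 — Convert to polar: |V_total| = 153.2 V, ∠V_total = 122.4°.

V_total = 153.2∠122.4° V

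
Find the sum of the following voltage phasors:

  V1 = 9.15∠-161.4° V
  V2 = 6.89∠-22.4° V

Step 1 — Convert each phasor to rectangular form:
  V1 = 9.15·(cos(-161.4°) + j·sin(-161.4°)) = -8.672 - j2.918 V
  V2 = 6.89·(cos(-22.4°) + j·sin(-22.4°)) = 6.37 - j2.626 V
Step 2 — Sum components: V_total = -2.302 - j5.544 V.
Step 3 — Convert to polar: |V_total| = 6.003 V, ∠V_total = -112.5°.

V_total = 6.003∠-112.5° V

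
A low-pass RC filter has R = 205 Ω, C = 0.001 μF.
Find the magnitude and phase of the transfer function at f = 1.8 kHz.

Step 1 — Angular frequency: ω = 2π·1800 = 1.131e+04 rad/s.
Step 2 — Transfer function: H(jω) = 1/(1 + jωRC).
Step 3 — Denominator: 1 + jωRC = 1 + j·1.131e+04·205·1e-09 = 1 + j0.002318.
Step 4 — H = 1 - j0.002318.
Step 5 — Magnitude: |H| = 1 (-0.0 dB); phase: φ = -0.1°.

|H| = 1 (-0.0 dB), φ = -0.1°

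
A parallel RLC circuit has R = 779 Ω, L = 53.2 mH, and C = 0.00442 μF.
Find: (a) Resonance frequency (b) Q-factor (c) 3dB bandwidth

Step 1 — Resonance: ω₀ = 1/√(LC) = 1/√(0.0532·4.42e-09) = 6.521e+04 rad/s.
Step 2 — f₀ = ω₀/(2π) = 1.038e+04 Hz.
Step 3 — Parallel Q: Q = R/(ω₀L) = 779/(6.521e+04·0.0532) = 0.2245.
Step 4 — Bandwidth: Δω = ω₀/Q = 2.904e+05 rad/s; BW = Δω/(2π) = 4.622e+04 Hz.

(a) f₀ = 1.038e+04 Hz  (b) Q = 0.2245  (c) BW = 4.622e+04 Hz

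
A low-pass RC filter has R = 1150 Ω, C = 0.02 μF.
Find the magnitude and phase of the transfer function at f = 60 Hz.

Step 1 — Angular frequency: ω = 2π·60 = 377 rad/s.
Step 2 — Transfer function: H(jω) = 1/(1 + jωRC).
Step 3 — Denominator: 1 + jωRC = 1 + j·377·1150·2e-08 = 1 + j0.008671.
Step 4 — H = 0.9999 - j0.00867.
Step 5 — Magnitude: |H| = 1 (-0.0 dB); phase: φ = -0.5°.

|H| = 1 (-0.0 dB), φ = -0.5°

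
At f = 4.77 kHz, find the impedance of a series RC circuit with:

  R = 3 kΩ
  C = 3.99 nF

Step 1 — Angular frequency: ω = 2π·f = 2π·4770 = 2.997e+04 rad/s.
Step 2 — Component impedances:
  R: Z = R = 3000 Ω
  C: Z = 1/(jωC) = -j/(ω·C) = 0 - j8362 Ω
Step 3 — Series combination: Z_total = R + C = 3000 - j8362 Ω = 8884∠-70.3° Ω.

Z = 3000 - j8362 Ω = 8884∠-70.3° Ω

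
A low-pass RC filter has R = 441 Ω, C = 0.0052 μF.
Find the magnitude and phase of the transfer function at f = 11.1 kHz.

Step 1 — Angular frequency: ω = 2π·1.11e+04 = 6.974e+04 rad/s.
Step 2 — Transfer function: H(jω) = 1/(1 + jωRC).
Step 3 — Denominator: 1 + jωRC = 1 + j·6.974e+04·441·5.2e-09 = 1 + j0.1599.
Step 4 — H = 0.9751 - j0.1559.
Step 5 — Magnitude: |H| = 0.9875 (-0.1 dB); phase: φ = -9.1°.

|H| = 0.9875 (-0.1 dB), φ = -9.1°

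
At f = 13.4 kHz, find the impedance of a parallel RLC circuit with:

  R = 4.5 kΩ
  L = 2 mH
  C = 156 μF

Step 1 — Angular frequency: ω = 2π·f = 2π·1.34e+04 = 8.419e+04 rad/s.
Step 2 — Component impedances:
  R: Z = R = 4500 Ω
  L: Z = jωL = j·8.419e+04·0.002 = 0 + j168.4 Ω
  C: Z = 1/(jωC) = -j/(ω·C) = 0 - j0.07614 Ω
Step 3 — Parallel combination: 1/Z_total = 1/R + 1/L + 1/C; Z_total = 1.289e-06 - j0.07617 Ω = 0.07617∠-90.0° Ω.

Z = 1.289e-06 - j0.07617 Ω = 0.07617∠-90.0° Ω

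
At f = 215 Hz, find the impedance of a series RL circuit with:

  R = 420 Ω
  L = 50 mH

Step 1 — Angular frequency: ω = 2π·f = 2π·215 = 1351 rad/s.
Step 2 — Component impedances:
  R: Z = R = 420 Ω
  L: Z = jωL = j·1351·0.05 = 0 + j67.54 Ω
Step 3 — Series combination: Z_total = R + L = 420 + j67.54 Ω = 425.4∠9.1° Ω.

Z = 420 + j67.54 Ω = 425.4∠9.1° Ω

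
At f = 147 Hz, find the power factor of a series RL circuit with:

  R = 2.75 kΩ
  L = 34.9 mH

Step 1 — Angular frequency: ω = 2π·f = 2π·147 = 923.6 rad/s.
Step 2 — Component impedances:
  R: Z = R = 2750 Ω
  L: Z = jωL = j·923.6·0.0349 = 0 + j32.23 Ω
Step 3 — Series combination: Z_total = R + L = 2750 + j32.23 Ω = 2750∠0.7° Ω.
Step 4 — Power factor: PF = cos(φ) = Re(Z)/|Z| = 2750/2750.2 = 0.9999.
Step 5 — Type: Im(Z) = 32.23 ⇒ lagging (phase φ = 0.7°).

PF = 0.9999 (lagging, φ = 0.7°)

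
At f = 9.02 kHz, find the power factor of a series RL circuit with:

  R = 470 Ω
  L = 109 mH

Step 1 — Angular frequency: ω = 2π·f = 2π·9020 = 5.667e+04 rad/s.
Step 2 — Component impedances:
  R: Z = R = 470 Ω
  L: Z = jωL = j·5.667e+04·0.109 = 0 + j6178 Ω
Step 3 — Series combination: Z_total = R + L = 470 + j6178 Ω = 6195∠85.6° Ω.
Step 4 — Power factor: PF = cos(φ) = Re(Z)/|Z| = 470/6195.4 = 0.07586.
Step 5 — Type: Im(Z) = 6178 ⇒ lagging (phase φ = 85.6°).

PF = 0.07586 (lagging, φ = 85.6°)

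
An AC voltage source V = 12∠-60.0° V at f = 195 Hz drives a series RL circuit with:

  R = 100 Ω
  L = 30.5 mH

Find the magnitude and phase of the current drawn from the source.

Step 1 — Angular frequency: ω = 2π·f = 2π·195 = 1225 rad/s.
Step 2 — Component impedances:
  R: Z = R = 100 Ω
  L: Z = jωL = j·1225·0.0305 = 0 + j37.37 Ω
Step 3 — Series combination: Z_total = R + L = 100 + j37.37 Ω = 106.8∠20.5° Ω.
Step 4 — Source phasor: V = 12∠-60.0° V = 6 - j10.39 V.
Step 5 — Ohm's law: I = V / Z_total = (6 - j10.39) / (100 + j37.37) = 0.01857 - j0.1109 A.
Step 6 — Convert to polar: |I| = 0.1124 A, ∠I = -80.5°.

I = 0.1124∠-80.5° A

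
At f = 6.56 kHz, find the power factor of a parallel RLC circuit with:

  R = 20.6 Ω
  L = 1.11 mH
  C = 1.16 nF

Step 1 — Angular frequency: ω = 2π·f = 2π·6560 = 4.122e+04 rad/s.
Step 2 — Component impedances:
  R: Z = R = 20.6 Ω
  L: Z = jωL = j·4.122e+04·0.00111 = 0 + j45.75 Ω
  C: Z = 1/(jωC) = -j/(ω·C) = 0 - j2.092e+04 Ω
Step 3 — Parallel combination: 1/Z_total = 1/R + 1/L + 1/C; Z_total = 17.14 + j7.701 Ω = 18.79∠24.2° Ω.
Step 4 — Power factor: PF = cos(φ) = Re(Z)/|Z| = 17.14/18.79 = 0.9122.
Step 5 — Type: Im(Z) = 7.701 ⇒ lagging (phase φ = 24.2°).

PF = 0.9122 (lagging, φ = 24.2°)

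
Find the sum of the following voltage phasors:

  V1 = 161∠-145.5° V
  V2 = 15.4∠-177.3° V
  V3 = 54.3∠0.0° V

Step 1 — Convert each phasor to rectangular form:
  V1 = 161·(cos(-145.5°) + j·sin(-145.5°)) = -132.7 - j91.19 V
  V2 = 15.4·(cos(-177.3°) + j·sin(-177.3°)) = -15.38 - j0.7254 V
  V3 = 54.3·(cos(0.0°) + j·sin(0.0°)) = 54.3 V
Step 2 — Sum components: V_total = -93.77 - j91.92 V.
Step 3 — Convert to polar: |V_total| = 131.3 V, ∠V_total = -135.6°.

V_total = 131.3∠-135.6° V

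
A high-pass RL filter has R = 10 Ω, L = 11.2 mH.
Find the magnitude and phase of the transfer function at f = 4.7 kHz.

Step 1 — Angular frequency: ω = 2π·4700 = 2.953e+04 rad/s.
Step 2 — Transfer function: H(jω) = jωL/(R + jωL).
Step 3 — Numerator jωL = j·330.7; denominator R + jωL = 10 + j330.7.
Step 4 — H = 0.9991 + j0.03021.
Step 5 — Magnitude: |H| = 0.9995 (-0.0 dB); phase: φ = 1.7°.

|H| = 0.9995 (-0.0 dB), φ = 1.7°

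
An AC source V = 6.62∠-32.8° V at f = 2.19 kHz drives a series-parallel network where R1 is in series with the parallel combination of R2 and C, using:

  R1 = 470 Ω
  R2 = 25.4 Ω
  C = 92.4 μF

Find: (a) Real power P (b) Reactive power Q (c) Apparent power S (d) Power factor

Step 1 — Angular frequency: ω = 2π·f = 2π·2190 = 1.376e+04 rad/s.
Step 2 — Component impedances:
  R1: Z = R = 470 Ω
  R2: Z = R = 25.4 Ω
  C: Z = 1/(jωC) = -j/(ω·C) = 0 - j0.7865 Ω
Step 3 — Parallel branch: R2 || C = 1/(1/R2 + 1/C) = 0.02433 - j0.7858 Ω.
Step 4 — Series with R1: Z_total = R1 + (R2 || C) = 470 - j0.7858 Ω = 470∠-0.1° Ω.
Step 5 — Source phasor: V = 6.62∠-32.8° V = 5.565 - j3.586 V.
Step 6 — Current: I = V / Z = 0.01185 - j0.00761 A = 0.01408∠-32.7° A.
Step 7 — Complex power: S = V·I* = 0.09324 - j0.0001559 VA.
Step 8 — Real power: P = Re(S) = 0.09324 W.
Step 9 — Reactive power: Q = Im(S) = -0.0001559 VAR.
Step 10 — Apparent power: |S| = 0.09324 VA.
Step 11 — Power factor: PF = P/|S| = 1 (leading).

(a) P = 0.09324 W  (b) Q = -0.0001559 VAR  (c) S = 0.09324 VA  (d) PF = 1 (leading)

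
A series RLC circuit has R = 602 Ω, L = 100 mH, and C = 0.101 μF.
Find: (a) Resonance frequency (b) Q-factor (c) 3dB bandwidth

Step 1 — Resonance: ω₀ = 1/√(LC) = 1/√(0.1·1.01e-07) = 9950 rad/s.
Step 2 — f₀ = ω₀/(2π) = 1584 Hz.
Step 3 — Series Q: Q = ω₀L/R = 9950·0.1/602 = 1.653.
Step 4 — Bandwidth: Δω = ω₀/Q = 6020 rad/s; BW = Δω/(2π) = 958.1 Hz.

(a) f₀ = 1584 Hz  (b) Q = 1.653  (c) BW = 958.1 Hz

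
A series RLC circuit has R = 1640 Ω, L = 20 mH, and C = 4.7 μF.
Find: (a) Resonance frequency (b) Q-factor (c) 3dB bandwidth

Step 1 — Resonance condition Im(Z)=0 gives ω₀ = 1/√(LC).
Step 2 — ω₀ = 1/√(0.02·4.7e-06) = 3262 rad/s.
Step 3 — f₀ = ω₀/(2π) = 519.1 Hz.
Step 4 — Series Q: Q = ω₀L/R = 3262·0.02/1640 = 0.03978.
Step 5 — 3dB bandwidth: Δω = ω₀/Q = 8.2e+04 rad/s; BW = Δω/(2π) = 1.305e+04 Hz.

(a) f₀ = 519.1 Hz  (b) Q = 0.03978  (c) BW = 1.305e+04 Hz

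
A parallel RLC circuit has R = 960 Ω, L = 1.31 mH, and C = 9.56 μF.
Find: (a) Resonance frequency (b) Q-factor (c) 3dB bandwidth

Step 1 — Resonance: ω₀ = 1/√(LC) = 1/√(0.00131·9.56e-06) = 8936 rad/s.
Step 2 — f₀ = ω₀/(2π) = 1422 Hz.
Step 3 — Parallel Q: Q = R/(ω₀L) = 960/(8936·0.00131) = 82.01.
Step 4 — Bandwidth: Δω = ω₀/Q = 109 rad/s; BW = Δω/(2π) = 17.34 Hz.

(a) f₀ = 1422 Hz  (b) Q = 82.01  (c) BW = 17.34 Hz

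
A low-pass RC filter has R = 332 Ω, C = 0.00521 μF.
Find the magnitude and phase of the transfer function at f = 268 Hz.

Step 1 — Angular frequency: ω = 2π·268 = 1684 rad/s.
Step 2 — Transfer function: H(jω) = 1/(1 + jωRC).
Step 3 — Denominator: 1 + jωRC = 1 + j·1684·332·5.21e-09 = 1 + j0.002913.
Step 4 — H = 1 - j0.002913.
Step 5 — Magnitude: |H| = 1 (-0.0 dB); phase: φ = -0.2°.

|H| = 1 (-0.0 dB), φ = -0.2°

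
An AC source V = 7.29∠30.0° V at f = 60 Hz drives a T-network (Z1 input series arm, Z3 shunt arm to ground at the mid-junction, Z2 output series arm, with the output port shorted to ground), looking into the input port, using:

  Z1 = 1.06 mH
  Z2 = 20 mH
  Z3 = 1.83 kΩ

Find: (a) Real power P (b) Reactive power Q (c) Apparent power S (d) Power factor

Step 1 — Angular frequency: ω = 2π·f = 2π·60 = 377 rad/s.
Step 2 — Component impedances:
  Z1: Z = jωL = j·377·0.00106 = 0 + j0.3996 Ω
  Z2: Z = jωL = j·377·0.02 = 0 + j7.54 Ω
  Z3: Z = R = 1830 Ω
Step 3 — With the output port shorted to ground, the output series arm Z2 runs from the junction to ground; the shunt arm Z3 also runs from the junction to ground. They appear in parallel: Z3 || Z2 = 0.03106 + j7.54 Ω.
Step 4 — Series with input arm Z1: Z_in = Z1 + (Z3 || Z2) = 0.03106 + j7.939 Ω = 7.939∠89.8° Ω.
Step 5 — Source phasor: V = 7.29∠30.0° V = 6.313 + j3.645 V.
Step 6 — Current: I = V / Z = 0.4622 - j0.7934 A = 0.9182∠-59.8° A.
Step 7 — Complex power: S = V·I* = 0.02619 + j6.694 VA.
Step 8 — Real power: P = Re(S) = 0.02619 W.
Step 9 — Reactive power: Q = Im(S) = 6.694 VAR.
Step 10 — Apparent power: |S| = 6.694 VA.
Step 11 — Power factor: PF = P/|S| = 0.003913 (lagging).

(a) P = 0.02619 W  (b) Q = 6.694 VAR  (c) S = 6.694 VA  (d) PF = 0.003913 (lagging)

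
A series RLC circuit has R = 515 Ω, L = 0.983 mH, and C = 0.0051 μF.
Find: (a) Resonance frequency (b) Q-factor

Step 1 — Resonance condition Im(Z)=0 gives ω₀ = 1/√(LC).
Step 2 — ω₀ = 1/√(0.000983·5.1e-09) = 4.466e+05 rad/s.
Step 3 — f₀ = ω₀/(2π) = 7.108e+04 Hz.
Step 4 — Series Q: Q = ω₀L/R = 4.466e+05·0.000983/515 = 0.8525.

(a) f₀ = 7.108e+04 Hz  (b) Q = 0.8525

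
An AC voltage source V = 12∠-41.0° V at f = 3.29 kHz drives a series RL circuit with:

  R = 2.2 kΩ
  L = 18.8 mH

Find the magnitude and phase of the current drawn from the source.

Step 1 — Angular frequency: ω = 2π·f = 2π·3290 = 2.067e+04 rad/s.
Step 2 — Component impedances:
  R: Z = R = 2200 Ω
  L: Z = jωL = j·2.067e+04·0.0188 = 0 + j388.6 Ω
Step 3 — Series combination: Z_total = R + L = 2200 + j388.6 Ω = 2234∠10.0° Ω.
Step 4 — Source phasor: V = 12∠-41.0° V = 9.057 - j7.873 V.
Step 5 — Ohm's law: I = V / Z_total = (9.057 - j7.873) / (2200 + j388.6) = 0.003379 - j0.004175 A.
Step 6 — Convert to polar: |I| = 0.005371 A, ∠I = -51.0°.

I = 0.005371∠-51.0° A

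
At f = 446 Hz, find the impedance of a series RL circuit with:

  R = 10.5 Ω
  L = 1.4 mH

Step 1 — Angular frequency: ω = 2π·f = 2π·446 = 2802 rad/s.
Step 2 — Component impedances:
  R: Z = R = 10.5 Ω
  L: Z = jωL = j·2802·0.0014 = 0 + j3.923 Ω
Step 3 — Series combination: Z_total = R + L = 10.5 + j3.923 Ω = 11.21∠20.5° Ω.

Z = 10.5 + j3.923 Ω = 11.21∠20.5° Ω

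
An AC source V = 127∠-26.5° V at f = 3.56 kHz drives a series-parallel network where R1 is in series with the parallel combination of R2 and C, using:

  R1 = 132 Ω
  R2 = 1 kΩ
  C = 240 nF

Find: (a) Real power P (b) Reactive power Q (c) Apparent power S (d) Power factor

Step 1 — Angular frequency: ω = 2π·f = 2π·3560 = 2.237e+04 rad/s.
Step 2 — Component impedances:
  R1: Z = R = 132 Ω
  R2: Z = R = 1000 Ω
  C: Z = 1/(jωC) = -j/(ω·C) = 0 - j186.3 Ω
Step 3 — Parallel branch: R2 || C = 1/(1/R2 + 1/C) = 33.54 - j180 Ω.
Step 4 — Series with R1: Z_total = R1 + (R2 || C) = 165.5 - j180 Ω = 244.6∠-47.4° Ω.
Step 5 — Source phasor: V = 127∠-26.5° V = 113.7 - j56.67 V.
Step 6 — Current: I = V / Z = 0.4851 + j0.1853 A = 0.5193∠20.9° A.
Step 7 — Complex power: S = V·I* = 44.64 - j48.55 VA.
Step 8 — Real power: P = Re(S) = 44.64 W.
Step 9 — Reactive power: Q = Im(S) = -48.55 VAR.
Step 10 — Apparent power: |S| = 65.95 VA.
Step 11 — Power factor: PF = P/|S| = 0.6769 (leading).

(a) P = 44.64 W  (b) Q = -48.55 VAR  (c) S = 65.95 VA  (d) PF = 0.6769 (leading)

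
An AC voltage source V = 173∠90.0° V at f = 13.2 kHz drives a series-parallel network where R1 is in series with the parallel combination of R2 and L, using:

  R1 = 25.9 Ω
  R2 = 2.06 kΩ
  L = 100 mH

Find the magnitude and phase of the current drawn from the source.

Step 1 — Angular frequency: ω = 2π·f = 2π·1.32e+04 = 8.294e+04 rad/s.
Step 2 — Component impedances:
  R1: Z = R = 25.9 Ω
  R2: Z = R = 2060 Ω
  L: Z = jωL = j·8.294e+04·0.1 = 0 + j8294 Ω
Step 3 — Parallel branch: R2 || L = 1/(1/R2 + 1/L) = 1940 + j481.9 Ω.
Step 4 — Series with R1: Z_total = R1 + (R2 || L) = 1966 + j481.9 Ω = 2024∠13.8° Ω.
Step 5 — Source phasor: V = 173∠90.0° V = 0 + j173 V.
Step 6 — Ohm's law: I = V / Z_total = (0 + j173) / (1966 + j481.9) = 0.02034 + j0.083 A.
Step 7 — Convert to polar: |I| = 0.08546 A, ∠I = 76.2°.

I = 0.08546∠76.2° A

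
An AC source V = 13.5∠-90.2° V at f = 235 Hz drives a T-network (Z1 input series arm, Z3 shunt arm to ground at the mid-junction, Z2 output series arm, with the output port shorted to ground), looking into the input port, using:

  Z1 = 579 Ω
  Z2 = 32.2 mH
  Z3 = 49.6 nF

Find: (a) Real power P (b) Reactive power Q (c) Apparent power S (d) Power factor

Step 1 — Angular frequency: ω = 2π·f = 2π·235 = 1477 rad/s.
Step 2 — Component impedances:
  Z1: Z = R = 579 Ω
  Z2: Z = jωL = j·1477·0.0322 = 0 + j47.54 Ω
  Z3: Z = 1/(jωC) = -j/(ω·C) = 0 - j1.365e+04 Ω
Step 3 — With the output port shorted to ground, the output series arm Z2 runs from the junction to ground; the shunt arm Z3 also runs from the junction to ground. They appear in parallel: Z3 || Z2 = 0 + j47.71 Ω.
Step 4 — Series with input arm Z1: Z_in = Z1 + (Z3 || Z2) = 579 + j47.71 Ω = 581∠4.7° Ω.
Step 5 — Source phasor: V = 13.5∠-90.2° V = -0.04712 - j13.5 V.
Step 6 — Current: I = V / Z = -0.001989 - j0.02315 A = 0.02324∠-94.9° A.
Step 7 — Complex power: S = V·I* = 0.3126 + j0.02576 VA.
Step 8 — Real power: P = Re(S) = 0.3126 W.
Step 9 — Reactive power: Q = Im(S) = 0.02576 VAR.
Step 10 — Apparent power: |S| = 0.3137 VA.
Step 11 — Power factor: PF = P/|S| = 0.9966 (lagging).

(a) P = 0.3126 W  (b) Q = 0.02576 VAR  (c) S = 0.3137 VA  (d) PF = 0.9966 (lagging)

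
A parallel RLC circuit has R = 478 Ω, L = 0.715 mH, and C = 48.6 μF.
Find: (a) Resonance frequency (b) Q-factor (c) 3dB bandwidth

Step 1 — Resonance: ω₀ = 1/√(LC) = 1/√(0.000715·4.86e-05) = 5364 rad/s.
Step 2 — f₀ = ω₀/(2π) = 853.8 Hz.
Step 3 — Parallel Q: Q = R/(ω₀L) = 478/(5364·0.000715) = 124.6.
Step 4 — Bandwidth: Δω = ω₀/Q = 43.05 rad/s; BW = Δω/(2π) = 6.851 Hz.

(a) f₀ = 853.8 Hz  (b) Q = 124.6  (c) BW = 6.851 Hz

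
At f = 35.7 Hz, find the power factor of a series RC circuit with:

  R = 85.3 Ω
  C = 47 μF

Step 1 — Angular frequency: ω = 2π·f = 2π·35.7 = 224.3 rad/s.
Step 2 — Component impedances:
  R: Z = R = 85.3 Ω
  C: Z = 1/(jωC) = -j/(ω·C) = 0 - j94.85 Ω
Step 3 — Series combination: Z_total = R + C = 85.3 - j94.85 Ω = 127.6∠-48.0° Ω.
Step 4 — Power factor: PF = cos(φ) = Re(Z)/|Z| = 85.3/127.57 = 0.6687.
Step 5 — Type: Im(Z) = -94.85 ⇒ leading (phase φ = -48.0°).

PF = 0.6687 (leading, φ = -48.0°)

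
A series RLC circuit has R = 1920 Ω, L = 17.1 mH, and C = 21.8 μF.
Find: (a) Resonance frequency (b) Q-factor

Step 1 — Resonance condition Im(Z)=0 gives ω₀ = 1/√(LC).
Step 2 — ω₀ = 1/√(0.0171·2.18e-05) = 1638 rad/s.
Step 3 — f₀ = ω₀/(2π) = 260.7 Hz.
Step 4 — Series Q: Q = ω₀L/R = 1638·0.0171/1920 = 0.01459.

(a) f₀ = 260.7 Hz  (b) Q = 0.01459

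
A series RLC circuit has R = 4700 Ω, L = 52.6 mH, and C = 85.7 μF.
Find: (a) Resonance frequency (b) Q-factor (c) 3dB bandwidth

Step 1 — Resonance condition Im(Z)=0 gives ω₀ = 1/√(LC).
Step 2 — ω₀ = 1/√(0.0526·8.57e-05) = 471 rad/s.
Step 3 — f₀ = ω₀/(2π) = 74.96 Hz.
Step 4 — Series Q: Q = ω₀L/R = 471·0.0526/4700 = 0.005271.
Step 5 — 3dB bandwidth: Δω = ω₀/Q = 8.935e+04 rad/s; BW = Δω/(2π) = 1.422e+04 Hz.

(a) f₀ = 74.96 Hz  (b) Q = 0.005271  (c) BW = 1.422e+04 Hz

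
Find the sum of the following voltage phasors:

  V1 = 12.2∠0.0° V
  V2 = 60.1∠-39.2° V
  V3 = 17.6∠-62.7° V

Step 1 — Convert each phasor to rectangular form:
  V1 = 12.2·(cos(0.0°) + j·sin(0.0°)) = 12.2 V
  V2 = 60.1·(cos(-39.2°) + j·sin(-39.2°)) = 46.57 - j37.98 V
  V3 = 17.6·(cos(-62.7°) + j·sin(-62.7°)) = 8.072 - j15.64 V
Step 2 — Sum components: V_total = 66.85 - j53.62 V.
Step 3 — Convert to polar: |V_total| = 85.7 V, ∠V_total = -38.7°.

V_total = 85.7∠-38.7° V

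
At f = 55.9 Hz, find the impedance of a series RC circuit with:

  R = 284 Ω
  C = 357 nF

Step 1 — Angular frequency: ω = 2π·f = 2π·55.9 = 351.2 rad/s.
Step 2 — Component impedances:
  R: Z = R = 284 Ω
  C: Z = 1/(jωC) = -j/(ω·C) = 0 - j7975 Ω
Step 3 — Series combination: Z_total = R + C = 284 - j7975 Ω = 7980∠-88.0° Ω.

Z = 284 - j7975 Ω = 7980∠-88.0° Ω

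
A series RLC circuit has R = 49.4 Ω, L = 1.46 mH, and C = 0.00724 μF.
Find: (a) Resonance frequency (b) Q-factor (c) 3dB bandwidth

Step 1 — Resonance: ω₀ = 1/√(LC) = 1/√(0.00146·7.24e-09) = 3.076e+05 rad/s.
Step 2 — f₀ = ω₀/(2π) = 4.895e+04 Hz.
Step 3 — Series Q: Q = ω₀L/R = 3.076e+05·0.00146/49.4 = 9.09.
Step 4 — Bandwidth: Δω = ω₀/Q = 3.384e+04 rad/s; BW = Δω/(2π) = 5385 Hz.

(a) f₀ = 4.895e+04 Hz  (b) Q = 9.09  (c) BW = 5385 Hz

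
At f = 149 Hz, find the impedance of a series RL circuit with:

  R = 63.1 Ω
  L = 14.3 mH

Step 1 — Angular frequency: ω = 2π·f = 2π·149 = 936.2 rad/s.
Step 2 — Component impedances:
  R: Z = R = 63.1 Ω
  L: Z = jωL = j·936.2·0.0143 = 0 + j13.39 Ω
Step 3 — Series combination: Z_total = R + L = 63.1 + j13.39 Ω = 64.5∠12.0° Ω.

Z = 63.1 + j13.39 Ω = 64.5∠12.0° Ω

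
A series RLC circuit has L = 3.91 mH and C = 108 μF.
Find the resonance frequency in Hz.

Step 1 — Resonance condition Im(Z)=0 gives ω₀ = 1/√(LC).
Step 2 — ω₀ = 1/√(0.00391·0.000108) = 1539 rad/s.
Step 3 — f₀ = ω₀/(2π) = 244.9 Hz.

f₀ = 244.9 Hz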